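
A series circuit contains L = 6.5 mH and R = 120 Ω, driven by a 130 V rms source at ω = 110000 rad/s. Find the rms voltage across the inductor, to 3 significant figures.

X_L = ωL = 715 Ω
Z = 120 + j715 Ω
|Z| = √(120² + 715²) = 725 Ω
I = V/|Z| = 179 mA
V_L = I·|Z_L| = 0.179 × 715 = 128 V

128 V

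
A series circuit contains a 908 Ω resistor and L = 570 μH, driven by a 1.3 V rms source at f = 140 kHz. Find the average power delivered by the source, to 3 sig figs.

1.43 mW

ω = 2πf = 879600 rad/s
X_L = ωL = 501 Ω
Z = 908 + j501 Ω
|Z| = √(908² + 501²) = 1040 Ω
∠Z = arctan(501/908) = 28.9°
I = V/|Z| = 1.25 mA
P = VI cos φ = 1.3 × 0.00125 × cos(28.9°) = 1.43 mW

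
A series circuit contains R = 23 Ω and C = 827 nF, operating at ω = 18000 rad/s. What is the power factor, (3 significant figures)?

X_C = 1/(ωC) = 67.2 Ω
Z = 23.0 − j67.2 Ω
|Z| = √(23.0² + 67.2²) = 71.0 Ω
∠Z = arctan(-67.2/23.0) = -71.1°
cos φ = cos(-71.1°) = 0.324

0.324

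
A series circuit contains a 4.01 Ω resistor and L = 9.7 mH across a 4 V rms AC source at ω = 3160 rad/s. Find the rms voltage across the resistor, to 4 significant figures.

0.5189 V

X_L = ωL = 30.65 Ω
Z = 4.010 + j30.65 Ω
|Z| = √(4.010² + 30.65²) = 30.91 Ω
I = V/|Z| = 129.4 mA
V_R = I·|Z_R| = 0.1294 × 4.010 = 0.5189 V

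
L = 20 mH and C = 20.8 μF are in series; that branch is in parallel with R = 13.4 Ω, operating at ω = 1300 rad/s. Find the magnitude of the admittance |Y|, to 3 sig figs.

118 mS

X_L = ωL = 26.0 Ω
X_C = 1/(ωC) = 37.0 Ω
Branch 1: Z₁ = R = 13.4 Ω
Branch 2 (series LC): Z₂ = j(X_L − X_C) = −j11.0 Ω
Parallel: Z = Z₁Z₂/(Z₁+Z₂), |Z| = 8.49 Ω, ∠Z = -50.7°
|Y| = 1/|Z| = 118 mS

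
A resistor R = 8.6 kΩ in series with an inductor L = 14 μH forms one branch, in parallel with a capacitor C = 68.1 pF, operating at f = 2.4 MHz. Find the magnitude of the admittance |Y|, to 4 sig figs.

ω = 2πf = 1.508e+07 rad/s
X_L = ωL = 211.1 Ω
X_C = 1/(ωC) = 973.8 Ω
Branch 1 (R+jX_L): Z₁ = 8600 + j211.1 Ω, |Z₁| = 8603 Ω
Branch 2 (−jX_C): Z₂ = −j973.8 Ω
Parallel: Z = Z₁Z₂/(Z₁+Z₂), |Z| = 970.3 Ω, ∠Z = -83.53°
|Y| = 1/|Z| = 1.031 mS

1.031 mS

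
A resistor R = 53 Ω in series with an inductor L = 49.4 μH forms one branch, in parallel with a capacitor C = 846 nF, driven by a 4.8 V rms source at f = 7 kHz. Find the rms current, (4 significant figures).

196.9 mA

ω = 2πf = 43980 rad/s
X_L = ωL = 2.173 Ω
X_C = 1/(ωC) = 26.88 Ω
Branch 1 (R+jX_L): Z₁ = 53.00 + j2.173 Ω, |Z₁| = 53.04 Ω
Branch 2 (−jX_C): Z₂ = −j26.88 Ω
Parallel: Z = Z₁Z₂/(Z₁+Z₂), |Z| = 24.38 Ω, ∠Z = -62.66°
I = V/|Z| = 4.8/24.38 = 196.9 mA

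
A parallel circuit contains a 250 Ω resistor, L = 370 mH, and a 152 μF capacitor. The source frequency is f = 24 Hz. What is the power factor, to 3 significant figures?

0.625

ω = 2πf = 150.8 rad/s
X_L = ωL = 55.8 Ω
X_C = 1/(ωC) = 43.6 Ω
Parallel: admittances add. Y = 1/R + 1/(jωL) + jωC
Y = (0.00400 + j0.00500) S
|Y| = 0.00640 S → |Z| = 1/|Y| = 156 Ω, ∠Z = −∠Y = -51.3°
cos φ = cos(-51.3°) = 0.625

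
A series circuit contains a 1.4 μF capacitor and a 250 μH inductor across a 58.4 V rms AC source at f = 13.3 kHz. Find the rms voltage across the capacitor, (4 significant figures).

ω = 2πf = 83570 rad/s
X_L = ωL = 20.89 Ω
X_C = 1/(ωC) = 8.548 Ω
Net reactance X = X_L − X_C = 12.34 Ω
Z = j12.34 Ω
|Z| = √(0² + 12.34²) = 12.34 Ω
I = V/|Z| = 4.731 A
V_C = I·|Z_C| = 4.731 × 8.548 = 40.44 V

40.44 V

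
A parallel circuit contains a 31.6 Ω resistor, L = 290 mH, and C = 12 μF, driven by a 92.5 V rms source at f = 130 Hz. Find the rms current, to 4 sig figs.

ω = 2πf = 816.8 rad/s
X_L = ωL = 236.9 Ω
X_C = 1/(ωC) = 102.0 Ω
Parallel: admittances add. Y = 1/R + 1/(jωL) + jωC
Y = (0.03165 + j0.005580) S
|Y| = 0.03213 S → |Z| = 1/|Y| = 31.12 Ω, ∠Z = −∠Y = -10.00°
I = V/|Z| = 92.5/31.12 = 2.972 A

2.972 A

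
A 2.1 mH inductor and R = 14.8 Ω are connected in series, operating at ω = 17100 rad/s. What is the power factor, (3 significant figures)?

X_L = ωL = 35.9 Ω
Z = 14.8 + j35.9 Ω
|Z| = √(14.8² + 35.9²) = 38.8 Ω
∠Z = arctan(35.9/14.8) = 67.6°
cos φ = cos(67.6°) = 0.381

0.381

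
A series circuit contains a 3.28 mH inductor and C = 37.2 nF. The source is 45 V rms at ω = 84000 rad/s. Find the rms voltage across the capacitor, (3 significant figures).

X_L = ωL = 276 Ω
X_C = 1/(ωC) = 320 Ω
Net reactance X = X_L − X_C = -44.5 Ω
Z = − j44.5 Ω
|Z| = √(0² + 44.5²) = 44.5 Ω
I = V/|Z| = 1.01 A
V_C = I·|Z_C| = 1.01 × 320 = 324 V

324 V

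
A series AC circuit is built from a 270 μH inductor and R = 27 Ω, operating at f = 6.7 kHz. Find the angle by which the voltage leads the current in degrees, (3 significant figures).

22.8°

ω = 2πf = 42100 rad/s
X_L = ωL = 11.4 Ω
Z = 27.0 + j11.4 Ω
|Z| = √(27.0² + 11.4²) = 29.3 Ω
∠Z = arctan(11.4/27.0) = 22.8°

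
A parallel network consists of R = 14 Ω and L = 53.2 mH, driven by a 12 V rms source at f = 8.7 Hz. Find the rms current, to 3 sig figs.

ω = 2πf = 54.66 rad/s
X_L = ωL = 2.91 Ω
Parallel: admittances add. Y = 1/R + 1/(jωL)
Y = (0.0714 − j0.344) S
|Y| = 0.351 S → |Z| = 1/|Y| = 2.85 Ω, ∠Z = −∠Y = 78.3°
I = V/|Z| = 12/2.85 = 4.21 A

4.21 A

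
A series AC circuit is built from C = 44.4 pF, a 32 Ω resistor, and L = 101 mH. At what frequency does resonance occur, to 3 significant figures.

75.2 kHz

ω₀ = 1/√(LC) = 1/√(0.101 × 4.44e-11) = 472200 rad/s
f₀ = ω₀/(2π) = 75.2 kHz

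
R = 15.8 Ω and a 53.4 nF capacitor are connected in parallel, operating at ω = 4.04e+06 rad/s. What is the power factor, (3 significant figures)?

X_C = 1/(ωC) = 4.64 Ω
Parallel: admittances add. Y = 1/R + jωC
Y = (0.0633 + j0.216) S
|Y| = 0.225 S → |Z| = 1/|Y| = 4.45 Ω, ∠Z = −∠Y = -73.6°
cos φ = cos(-73.6°) = 0.282

0.282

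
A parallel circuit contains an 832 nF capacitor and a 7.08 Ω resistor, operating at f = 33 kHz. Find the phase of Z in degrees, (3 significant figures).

ω = 2πf = 207300 rad/s
X_C = 1/(ωC) = 5.80 Ω
Parallel: admittances add. Y = 1/R + jωC
Y = (0.141 + j0.173) S
|Y| = 0.223 S → |Z| = 1/|Y| = 4.49 Ω, ∠Z = −∠Y = -50.7°

-50.7°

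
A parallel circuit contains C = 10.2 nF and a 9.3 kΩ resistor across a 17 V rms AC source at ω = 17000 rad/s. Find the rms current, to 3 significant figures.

3.47 mA

X_C = 1/(ωC) = 5770 Ω
Parallel: admittances add. Y = 1/R + jωC
Y = (0.000108 + j0.000173) S
|Y| = 0.000204 S → |Z| = 1/|Y| = 4900 Ω, ∠Z = −∠Y = -58.2°
I = V/|Z| = 17/4900 = 3.47 mA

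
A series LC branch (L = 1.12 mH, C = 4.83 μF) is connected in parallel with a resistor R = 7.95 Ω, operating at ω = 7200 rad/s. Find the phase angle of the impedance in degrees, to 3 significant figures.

X_L = ωL = 8.06 Ω
X_C = 1/(ωC) = 28.8 Ω
Branch 1: Z₁ = R = 7.95 Ω
Branch 2 (series LC): Z₂ = j(X_L − X_C) = −j20.7 Ω
Parallel: Z = Z₁Z₂/(Z₁+Z₂), |Z| = 7.42 Ω, ∠Z = -21.0°

-21.0°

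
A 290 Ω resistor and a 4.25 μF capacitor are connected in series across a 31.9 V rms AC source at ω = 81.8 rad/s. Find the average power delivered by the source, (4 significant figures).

X_C = 1/(ωC) = 2876 Ω
Z = 290.0 − j2876 Ω
|Z| = √(290.0² + 2876²) = 2891 Ω
∠Z = arctan(-2876/290.0) = -84.24°
I = V/|Z| = 11.03 mA
P = VI cos φ = 31.9 × 0.01103 × cos(-84.24°) = 35.31 mW

35.31 mW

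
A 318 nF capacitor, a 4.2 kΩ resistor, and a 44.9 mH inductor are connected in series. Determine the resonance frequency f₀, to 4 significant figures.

ω₀ = 1/√(LC) = 1/√(0.0449 × 3.18e-07) = 8369 rad/s
f₀ = ω₀/(2π) = 1.332 kHz

1.332 kHz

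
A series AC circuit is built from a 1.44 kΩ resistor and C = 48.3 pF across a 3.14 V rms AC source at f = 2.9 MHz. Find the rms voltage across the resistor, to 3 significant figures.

2.47 V

ω = 2πf = 1.822e+07 rad/s
X_C = 1/(ωC) = 1140 Ω
Z = 1440 − j1140 Ω
|Z| = √(1440² + 1140²) = 1830 Ω
I = V/|Z| = 1.71 mA
V_R = I·|Z_R| = 0.00171 × 1440 = 2.47 V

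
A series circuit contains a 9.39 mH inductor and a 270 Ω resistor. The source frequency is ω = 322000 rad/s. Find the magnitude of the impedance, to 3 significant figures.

X_L = ωL = 3020 Ω
Z = 270 + j3020 Ω
|Z| = √(270² + 3020²) = 3040 Ω

3040 Ω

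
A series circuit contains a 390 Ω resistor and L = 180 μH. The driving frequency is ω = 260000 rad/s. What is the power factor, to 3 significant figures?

0.993

X_L = ωL = 46.8 Ω
Z = 390 + j46.8 Ω
|Z| = √(390² + 46.8²) = 393 Ω
∠Z = arctan(46.8/390) = 6.84°
cos φ = cos(6.84°) = 0.993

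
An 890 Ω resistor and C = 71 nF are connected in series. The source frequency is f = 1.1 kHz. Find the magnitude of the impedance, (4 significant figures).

ω = 2πf = 6912 rad/s
X_C = 1/(ωC) = 2038 Ω
Z = 890.0 − j2038 Ω
|Z| = √(890.0² + 2038²) = 2224 Ω

2224 Ω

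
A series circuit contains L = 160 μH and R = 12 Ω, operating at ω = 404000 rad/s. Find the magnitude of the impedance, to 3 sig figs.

X_L = ωL = 64.6 Ω
Z = 12.0 + j64.6 Ω
|Z| = √(12.0² + 64.6²) = 65.7 Ω

65.7 Ω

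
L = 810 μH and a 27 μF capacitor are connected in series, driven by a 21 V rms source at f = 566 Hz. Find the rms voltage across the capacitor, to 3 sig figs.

29.0 V

ω = 2πf = 3556 rad/s
X_L = ωL = 2.88 Ω
X_C = 1/(ωC) = 10.4 Ω
Net reactance X = X_L − X_C = -7.53 Ω
Z = − j7.53 Ω
|Z| = √(0² + 7.53²) = 7.53 Ω
I = V/|Z| = 2.79 A
V_C = I·|Z_C| = 2.79 × 10.4 = 29.0 V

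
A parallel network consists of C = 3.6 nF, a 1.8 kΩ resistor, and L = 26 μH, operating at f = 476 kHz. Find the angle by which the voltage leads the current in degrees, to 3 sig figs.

75.1°

ω = 2πf = 2.991e+06 rad/s
X_L = ωL = 77.8 Ω
X_C = 1/(ωC) = 92.9 Ω
Parallel: admittances add. Y = 1/R + 1/(jωL) + jωC
Y = (0.000556 − j0.00209) S
|Y| = 0.00217 S → |Z| = 1/|Y| = 462 Ω, ∠Z = −∠Y = 75.1°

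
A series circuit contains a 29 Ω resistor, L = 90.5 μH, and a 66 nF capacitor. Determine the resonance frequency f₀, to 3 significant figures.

65.1 kHz

ω₀ = 1/√(LC) = 1/√(9.05e-05 × 6.6e-08) = 409200 rad/s
f₀ = ω₀/(2π) = 65.1 kHz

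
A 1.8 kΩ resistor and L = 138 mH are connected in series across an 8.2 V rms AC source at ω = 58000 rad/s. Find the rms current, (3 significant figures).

X_L = ωL = 8000 Ω
Z = 1800 + j8000 Ω
|Z| = √(1800² + 8000²) = 8200 Ω
I = V/|Z| = 8.2/8200 = 1000 μA

1000 μA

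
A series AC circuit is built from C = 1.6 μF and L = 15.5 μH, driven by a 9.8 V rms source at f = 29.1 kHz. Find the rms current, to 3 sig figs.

16.8 A

ω = 2πf = 182800 rad/s
X_L = ωL = 2.83 Ω
X_C = 1/(ωC) = 3.42 Ω
Net reactance X = X_L − X_C = -0.584 Ω
Z = − j0.584 Ω
|Z| = √(0² + 0.584²) = 0.584 Ω
I = V/|Z| = 9.8/0.584 = 16.8 A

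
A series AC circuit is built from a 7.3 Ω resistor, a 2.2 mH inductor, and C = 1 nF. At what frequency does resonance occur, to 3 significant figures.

107 kHz

ω₀ = 1/√(LC) = 1/√(0.0022 × 1e-09) = 674200 rad/s
f₀ = ω₀/(2π) = 107 kHz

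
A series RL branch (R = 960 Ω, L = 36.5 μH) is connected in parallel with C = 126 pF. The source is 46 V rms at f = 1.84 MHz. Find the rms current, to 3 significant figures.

63.6 mA

ω = 2πf = 1.156e+07 rad/s
X_L = ωL = 422 Ω
X_C = 1/(ωC) = 686 Ω
Branch 1 (R+jX_L): Z₁ = 960 + j422 Ω, |Z₁| = 1050 Ω
Branch 2 (−jX_C): Z₂ = −j686 Ω
Parallel: Z = Z₁Z₂/(Z₁+Z₂), |Z| = 723 Ω, ∠Z = -50.9°
I = V/|Z| = 46/723 = 63.6 mA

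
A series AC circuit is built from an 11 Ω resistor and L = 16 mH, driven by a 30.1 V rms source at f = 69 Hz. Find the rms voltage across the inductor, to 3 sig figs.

ω = 2πf = 433.5 rad/s
X_L = ωL = 6.94 Ω
Z = 11.0 + j6.94 Ω
|Z| = √(11.0² + 6.94²) = 13.0 Ω
I = V/|Z| = 2.31 A
V_L = I·|Z_L| = 2.31 × 6.94 = 16.1 V

16.1 V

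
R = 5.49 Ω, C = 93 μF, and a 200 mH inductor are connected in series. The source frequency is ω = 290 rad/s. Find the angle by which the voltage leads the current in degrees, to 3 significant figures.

75.3°

X_L = ωL = 58.0 Ω
X_C = 1/(ωC) = 37.1 Ω
Net reactance X = X_L − X_C = 20.9 Ω
Z = 5.49 + j20.9 Ω
|Z| = √(5.49² + 20.9²) = 21.6 Ω
∠Z = arctan(20.9/5.49) = 75.3°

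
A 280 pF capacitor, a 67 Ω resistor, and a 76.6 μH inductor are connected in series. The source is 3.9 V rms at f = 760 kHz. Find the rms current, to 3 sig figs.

10.1 mA

ω = 2πf = 4.775e+06 rad/s
X_L = ωL = 366 Ω
X_C = 1/(ωC) = 748 Ω
Net reactance X = X_L − X_C = -382 Ω
Z = 67.0 − j382 Ω
|Z| = √(67.0² + 382²) = 388 Ω
I = V/|Z| = 3.9/388 = 10.1 mA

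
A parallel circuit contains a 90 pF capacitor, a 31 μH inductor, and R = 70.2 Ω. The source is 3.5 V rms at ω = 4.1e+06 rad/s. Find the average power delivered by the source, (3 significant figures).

X_L = ωL = 127 Ω
X_C = 1/(ωC) = 2710 Ω
Parallel: admittances add. Y = 1/R + 1/(jωL) + jωC
Y = (0.0142 − j0.00750) S
|Y| = 0.0161 S → |Z| = 1/|Y| = 62.1 Ω, ∠Z = −∠Y = 27.8°
I = V/|Z| = 56.3 mA
P = VI cos φ = 3.5 × 0.0563 × cos(27.8°) = 175 mW

175 mW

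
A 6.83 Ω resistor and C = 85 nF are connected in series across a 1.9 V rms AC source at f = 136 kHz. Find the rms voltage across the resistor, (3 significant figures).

ω = 2πf = 854500 rad/s
X_C = 1/(ωC) = 13.8 Ω
Z = 6.83 − j13.8 Ω
|Z| = √(6.83² + 13.8²) = 15.4 Ω
I = V/|Z| = 124 mA
V_R = I·|Z_R| = 0.124 × 6.83 = 0.844 V

0.844 V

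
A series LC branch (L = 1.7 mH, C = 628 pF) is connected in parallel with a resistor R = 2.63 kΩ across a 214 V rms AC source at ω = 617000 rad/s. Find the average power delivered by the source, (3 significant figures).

17.4 W

X_L = ωL = 1050 Ω
X_C = 1/(ωC) = 2580 Ω
Branch 1: Z₁ = R = 2630 Ω
Branch 2 (series LC): Z₂ = j(X_L − X_C) = −j1530 Ω
Parallel: Z = Z₁Z₂/(Z₁+Z₂), |Z| = 1320 Ω, ∠Z = -59.8°
I = V/|Z| = 162 mA
P = VI cos φ = 214 × 0.162 × cos(-59.8°) = 17.4 W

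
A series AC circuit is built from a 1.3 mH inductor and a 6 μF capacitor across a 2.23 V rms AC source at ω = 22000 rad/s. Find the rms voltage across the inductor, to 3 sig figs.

X_L = ωL = 28.6 Ω
X_C = 1/(ωC) = 7.58 Ω
Net reactance X = X_L − X_C = 21.0 Ω
Z = j21.0 Ω
|Z| = √(0² + 21.0²) = 21.0 Ω
I = V/|Z| = 106 mA
V_L = I·|Z_L| = 0.106 × 28.6 = 3.03 V

3.03 V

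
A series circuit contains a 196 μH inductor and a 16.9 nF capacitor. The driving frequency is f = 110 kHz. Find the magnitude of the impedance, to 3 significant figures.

ω = 2πf = 691200 rad/s
X_L = ωL = 135 Ω
X_C = 1/(ωC) = 85.6 Ω
Net reactance X = X_L − X_C = 49.9 Ω
Z = j49.9 Ω
|Z| = √(0² + 49.9²) = 49.9 Ω

49.9 Ω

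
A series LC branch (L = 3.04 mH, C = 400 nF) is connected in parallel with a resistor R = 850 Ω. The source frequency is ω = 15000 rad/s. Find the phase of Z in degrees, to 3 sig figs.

X_L = ωL = 45.6 Ω
X_C = 1/(ωC) = 167 Ω
Branch 1: Z₁ = R = 850 Ω
Branch 2 (series LC): Z₂ = j(X_L − X_C) = −j121 Ω
Parallel: Z = Z₁Z₂/(Z₁+Z₂), |Z| = 120 Ω, ∠Z = -81.9°

-81.9°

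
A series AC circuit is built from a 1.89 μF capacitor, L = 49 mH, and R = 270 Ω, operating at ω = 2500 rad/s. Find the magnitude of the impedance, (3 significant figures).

X_L = ωL = 122 Ω
X_C = 1/(ωC) = 212 Ω
Net reactance X = X_L − X_C = -89.1 Ω
Z = 270 − j89.1 Ω
|Z| = √(270² + 89.1²) = 284 Ω

284 Ω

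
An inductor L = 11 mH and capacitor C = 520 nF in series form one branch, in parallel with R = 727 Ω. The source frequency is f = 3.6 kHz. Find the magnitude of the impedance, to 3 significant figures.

ω = 2πf = 22620 rad/s
X_L = ωL = 249 Ω
X_C = 1/(ωC) = 85.0 Ω
Branch 1: Z₁ = R = 727 Ω
Branch 2 (series LC): Z₂ = j(X_L − X_C) = j164 Ω
Parallel: Z = Z₁Z₂/(Z₁+Z₂), |Z| = 160 Ω, ∠Z = 77.3°

160 Ω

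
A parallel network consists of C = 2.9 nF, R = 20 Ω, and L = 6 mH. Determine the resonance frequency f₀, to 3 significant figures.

ω₀ = 1/√(LC) = 1/√(0.006 × 2.9e-09) = 239700 rad/s
f₀ = ω₀/(2π) = 38.2 kHz

38.2 kHz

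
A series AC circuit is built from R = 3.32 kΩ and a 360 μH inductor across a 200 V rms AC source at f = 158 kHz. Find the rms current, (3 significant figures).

ω = 2πf = 992700 rad/s
X_L = ωL = 357 Ω
Z = 3320 + j357 Ω
|Z| = √(3320² + 357²) = 3340 Ω
I = V/|Z| = 200/3340 = 59.9 mA

59.9 mA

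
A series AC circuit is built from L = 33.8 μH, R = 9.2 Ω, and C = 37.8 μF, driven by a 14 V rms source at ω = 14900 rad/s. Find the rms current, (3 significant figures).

1.51 A

X_L = ωL = 0.504 Ω
X_C = 1/(ωC) = 1.78 Ω
Net reactance X = X_L − X_C = -1.27 Ω
Z = 9.20 − j1.27 Ω
|Z| = √(9.20² + 1.27²) = 9.29 Ω
I = V/|Z| = 14/9.29 = 1.51 A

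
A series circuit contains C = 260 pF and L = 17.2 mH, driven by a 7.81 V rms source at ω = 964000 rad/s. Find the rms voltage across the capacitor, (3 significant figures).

X_L = ωL = 16600 Ω
X_C = 1/(ωC) = 3990 Ω
Net reactance X = X_L − X_C = 12600 Ω
Z = j12600 Ω
|Z| = √(0² + 12600²) = 12600 Ω
I = V/|Z| = 620 μA
V_C = I·|Z_C| = 0.000620 × 3990 = 2.47 V

2.47 V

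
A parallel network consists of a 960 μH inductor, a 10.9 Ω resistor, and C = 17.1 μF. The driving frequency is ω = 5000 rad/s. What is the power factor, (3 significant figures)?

0.598

X_L = ωL = 4.80 Ω
X_C = 1/(ωC) = 11.7 Ω
Parallel: admittances add. Y = 1/R + 1/(jωL) + jωC
Y = (0.0917 − j0.123) S
|Y| = 0.153 S → |Z| = 1/|Y| = 6.52 Ω, ∠Z = −∠Y = 53.2°
cos φ = cos(53.2°) = 0.598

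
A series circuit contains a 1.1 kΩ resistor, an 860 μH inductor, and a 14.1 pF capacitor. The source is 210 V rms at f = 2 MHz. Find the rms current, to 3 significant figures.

39.8 mA

ω = 2πf = 1.257e+07 rad/s
X_L = ωL = 10800 Ω
X_C = 1/(ωC) = 5640 Ω
Net reactance X = X_L − X_C = 5160 Ω
Z = 1100 + j5160 Ω
|Z| = √(1100² + 5160²) = 5280 Ω
I = V/|Z| = 210/5280 = 39.8 mA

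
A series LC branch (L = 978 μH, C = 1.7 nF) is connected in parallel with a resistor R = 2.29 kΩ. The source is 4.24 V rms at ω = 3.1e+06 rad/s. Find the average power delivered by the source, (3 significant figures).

X_L = ωL = 3030 Ω
X_C = 1/(ωC) = 190 Ω
Branch 1: Z₁ = R = 2290 Ω
Branch 2 (series LC): Z₂ = j(X_L − X_C) = j2840 Ω
Parallel: Z = Z₁Z₂/(Z₁+Z₂), |Z| = 1780 Ω, ∠Z = 38.9°
I = V/|Z| = 2.38 mA
P = VI cos φ = 4.24 × 0.00238 × cos(38.9°) = 7.85 mW

7.85 mW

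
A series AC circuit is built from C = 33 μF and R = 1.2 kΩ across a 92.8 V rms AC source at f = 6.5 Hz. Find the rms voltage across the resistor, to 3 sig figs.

78.9 V

ω = 2πf = 40.84 rad/s
X_C = 1/(ωC) = 742 Ω
Z = 1200 − j742 Ω
|Z| = √(1200² + 742²) = 1410 Ω
I = V/|Z| = 65.8 mA
V_R = I·|Z_R| = 0.0658 × 1200 = 78.9 V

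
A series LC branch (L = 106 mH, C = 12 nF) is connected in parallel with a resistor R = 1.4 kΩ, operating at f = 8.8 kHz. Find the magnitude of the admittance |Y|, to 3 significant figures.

ω = 2πf = 55290 rad/s
X_L = ωL = 5860 Ω
X_C = 1/(ωC) = 1510 Ω
Branch 1: Z₁ = R = 1400 Ω
Branch 2 (series LC): Z₂ = j(X_L − X_C) = j4350 Ω
Parallel: Z = Z₁Z₂/(Z₁+Z₂), |Z| = 1330 Ω, ∠Z = 17.8°
|Y| = 1/|Z| = 750 μS

750 μS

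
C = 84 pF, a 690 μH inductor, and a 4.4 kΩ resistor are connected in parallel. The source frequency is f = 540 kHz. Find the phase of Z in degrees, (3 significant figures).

32.0°

ω = 2πf = 3.393e+06 rad/s
X_L = ωL = 2340 Ω
X_C = 1/(ωC) = 3510 Ω
Parallel: admittances add. Y = 1/R + 1/(jωL) + jωC
Y = (0.000227 − j0.000142) S
|Y| = 0.000268 S → |Z| = 1/|Y| = 3730 Ω, ∠Z = −∠Y = 32.0°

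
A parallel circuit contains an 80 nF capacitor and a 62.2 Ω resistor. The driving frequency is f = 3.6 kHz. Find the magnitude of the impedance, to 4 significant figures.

ω = 2πf = 22620 rad/s
X_C = 1/(ωC) = 552.6 Ω
Parallel: admittances add. Y = 1/R + jωC
Y = (0.01608 + j0.001810) S
|Y| = 0.01618 S → |Z| = 1/|Y| = 61.81 Ω, ∠Z = −∠Y = -6.422°

61.81 Ω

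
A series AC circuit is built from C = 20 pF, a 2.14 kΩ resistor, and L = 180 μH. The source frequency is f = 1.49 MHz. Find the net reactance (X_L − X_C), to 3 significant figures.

-3660 Ω

ω = 2πf = 9.362e+06 rad/s
X_L = ωL = 1690 Ω
X_C = 1/(ωC) = 5340 Ω
X = 1690 − 5340 = -3660 Ω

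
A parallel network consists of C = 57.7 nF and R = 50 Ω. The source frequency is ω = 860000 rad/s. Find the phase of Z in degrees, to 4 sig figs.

X_C = 1/(ωC) = 20.15 Ω
Parallel: admittances add. Y = 1/R + jωC
Y = (0.02000 + j0.04962) S
|Y| = 0.05350 S → |Z| = 1/|Y| = 18.69 Ω, ∠Z = −∠Y = -68.05°

-68.05°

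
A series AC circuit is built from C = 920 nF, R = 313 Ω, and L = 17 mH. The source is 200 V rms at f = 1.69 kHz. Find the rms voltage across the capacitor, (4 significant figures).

63.46 V

ω = 2πf = 10620 rad/s
X_L = ωL = 180.5 Ω
X_C = 1/(ωC) = 102.4 Ω
Net reactance X = X_L − X_C = 78.15 Ω
Z = 313.0 + j78.15 Ω
|Z| = √(313.0² + 78.15²) = 322.6 Ω
I = V/|Z| = 619.9 mA
V_C = I·|Z_C| = 0.6199 × 102.4 = 63.46 V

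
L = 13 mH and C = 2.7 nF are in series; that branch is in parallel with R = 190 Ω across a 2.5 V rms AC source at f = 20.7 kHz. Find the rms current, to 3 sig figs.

13.3 mA

ω = 2πf = 130100 rad/s
X_L = ωL = 1690 Ω
X_C = 1/(ωC) = 2850 Ω
Branch 1: Z₁ = R = 190 Ω
Branch 2 (series LC): Z₂ = j(X_L − X_C) = −j1160 Ω
Parallel: Z = Z₁Z₂/(Z₁+Z₂), |Z| = 187 Ω, ∠Z = -9.33°
I = V/|Z| = 2.5/187 = 13.3 mA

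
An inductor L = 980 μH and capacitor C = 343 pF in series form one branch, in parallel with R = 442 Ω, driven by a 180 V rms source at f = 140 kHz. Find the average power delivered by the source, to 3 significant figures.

73.3 W

ω = 2πf = 879600 rad/s
X_L = ωL = 862 Ω
X_C = 1/(ωC) = 3310 Ω
Branch 1: Z₁ = R = 442 Ω
Branch 2 (series LC): Z₂ = j(X_L − X_C) = −j2450 Ω
Parallel: Z = Z₁Z₂/(Z₁+Z₂), |Z| = 435 Ω, ∠Z = -10.2°
I = V/|Z| = 414 mA
P = VI cos φ = 180 × 0.414 × cos(-10.2°) = 73.3 W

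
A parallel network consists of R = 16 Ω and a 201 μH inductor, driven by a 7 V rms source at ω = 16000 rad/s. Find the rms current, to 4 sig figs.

X_L = ωL = 3.216 Ω
Parallel: admittances add. Y = 1/R + 1/(jωL)
Y = (0.06250 − j0.3109) S
|Y| = 0.3172 S → |Z| = 1/|Y| = 3.153 Ω, ∠Z = −∠Y = 78.63°
I = V/|Z| = 7/3.153 = 2.220 A

2.220 A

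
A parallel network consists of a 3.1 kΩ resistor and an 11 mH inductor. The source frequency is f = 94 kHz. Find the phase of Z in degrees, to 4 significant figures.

ω = 2πf = 590600 rad/s
X_L = ωL = 6497 Ω
Parallel: admittances add. Y = 1/R + 1/(jωL)
Y = (0.0003226 − j0.0001539) S
|Y| = 0.0003574 S → |Z| = 1/|Y| = 2798 Ω, ∠Z = −∠Y = 25.51°

25.51°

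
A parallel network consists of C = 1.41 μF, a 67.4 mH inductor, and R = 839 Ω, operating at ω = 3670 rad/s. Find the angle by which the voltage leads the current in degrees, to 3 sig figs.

-43.5°

X_L = ωL = 247 Ω
X_C = 1/(ωC) = 193 Ω
Parallel: admittances add. Y = 1/R + 1/(jωL) + jωC
Y = (0.00119 + j0.00113) S
|Y| = 0.00164 S → |Z| = 1/|Y| = 608 Ω, ∠Z = −∠Y = -43.5°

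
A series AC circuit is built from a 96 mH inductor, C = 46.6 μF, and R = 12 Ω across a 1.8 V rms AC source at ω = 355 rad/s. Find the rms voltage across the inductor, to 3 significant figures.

X_L = ωL = 34.1 Ω
X_C = 1/(ωC) = 60.4 Ω
Net reactance X = X_L − X_C = -26.4 Ω
Z = 12.0 − j26.4 Ω
|Z| = √(12.0² + 26.4²) = 29.0 Ω
I = V/|Z| = 62.1 mA
V_L = I·|Z_L| = 0.0621 × 34.1 = 2.12 V

2.12 V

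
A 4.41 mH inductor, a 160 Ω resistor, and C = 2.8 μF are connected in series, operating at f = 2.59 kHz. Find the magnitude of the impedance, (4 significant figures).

ω = 2πf = 16270 rad/s
X_L = ωL = 71.77 Ω
X_C = 1/(ωC) = 21.95 Ω
Net reactance X = X_L − X_C = 49.82 Ω
Z = 160.0 + j49.82 Ω
|Z| = √(160.0² + 49.82²) = 167.6 Ω

167.6 Ω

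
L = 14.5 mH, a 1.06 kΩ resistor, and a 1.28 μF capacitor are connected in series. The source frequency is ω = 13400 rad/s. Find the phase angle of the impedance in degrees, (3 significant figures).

7.31°

X_L = ωL = 194 Ω
X_C = 1/(ωC) = 58.3 Ω
Net reactance X = X_L − X_C = 136 Ω
Z = 1060 + j136 Ω
|Z| = √(1060² + 136²) = 1070 Ω
∠Z = arctan(136/1060) = 7.31°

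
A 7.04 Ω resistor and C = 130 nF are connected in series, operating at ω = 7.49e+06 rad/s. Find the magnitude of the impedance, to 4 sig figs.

X_C = 1/(ωC) = 1.027 Ω
Z = 7.040 − j1.027 Ω
|Z| = √(7.040² + 1.027²) = 7.115 Ω

7.115 Ω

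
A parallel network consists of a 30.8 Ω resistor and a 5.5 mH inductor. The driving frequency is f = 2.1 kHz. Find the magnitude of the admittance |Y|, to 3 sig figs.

35.3 mS

ω = 2πf = 13190 rad/s
X_L = ωL = 72.6 Ω
Parallel: admittances add. Y = 1/R + 1/(jωL)
Y = (0.0325 − j0.0138) S
|Y| = 0.0353 S → |Z| = 1/|Y| = 28.4 Ω, ∠Z = −∠Y = 23.0°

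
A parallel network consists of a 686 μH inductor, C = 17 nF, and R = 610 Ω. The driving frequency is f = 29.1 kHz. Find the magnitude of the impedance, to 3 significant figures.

195 Ω

ω = 2πf = 182800 rad/s
X_L = ωL = 125 Ω
X_C = 1/(ωC) = 322 Ω
Parallel: admittances add. Y = 1/R + 1/(jωL) + jωC
Y = (0.00164 − j0.00486) S
|Y| = 0.00513 S → |Z| = 1/|Y| = 195 Ω, ∠Z = −∠Y = 71.4°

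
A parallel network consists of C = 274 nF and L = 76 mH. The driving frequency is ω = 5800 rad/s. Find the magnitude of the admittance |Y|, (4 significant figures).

X_L = ωL = 440.8 Ω
X_C = 1/(ωC) = 629.2 Ω
Parallel: admittances add. Y = 1/(jωL) + jωC
Y = (0 − j0.0006794) S
|Y| = 0.0006794 S → |Z| = 1/|Y| = 1472 Ω, ∠Z = −∠Y = 90.00°

679.4 μS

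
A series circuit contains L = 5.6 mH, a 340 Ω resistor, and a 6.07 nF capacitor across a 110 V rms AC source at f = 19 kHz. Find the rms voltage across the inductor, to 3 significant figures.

93.3 V

ω = 2πf = 119400 rad/s
X_L = ωL = 669 Ω
X_C = 1/(ωC) = 1380 Ω
Net reactance X = X_L − X_C = -711 Ω
Z = 340 − j711 Ω
|Z| = √(340² + 711²) = 789 Ω
I = V/|Z| = 139 mA
V_L = I·|Z_L| = 0.139 × 669 = 93.3 V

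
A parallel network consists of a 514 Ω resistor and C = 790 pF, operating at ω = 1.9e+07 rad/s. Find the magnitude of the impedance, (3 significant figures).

X_C = 1/(ωC) = 66.6 Ω
Parallel: admittances add. Y = 1/R + jωC
Y = (0.00195 + j0.0150) S
|Y| = 0.0151 S → |Z| = 1/|Y| = 66.1 Ω, ∠Z = −∠Y = -82.6°

66.1 Ω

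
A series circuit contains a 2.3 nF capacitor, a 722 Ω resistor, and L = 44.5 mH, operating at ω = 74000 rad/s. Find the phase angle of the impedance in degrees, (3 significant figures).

X_L = ωL = 3290 Ω
X_C = 1/(ωC) = 5880 Ω
Net reactance X = X_L − X_C = -2580 Ω
Z = 722 − j2580 Ω
|Z| = √(722² + 2580²) = 2680 Ω
∠Z = arctan(-2580/722) = -74.4°

-74.4°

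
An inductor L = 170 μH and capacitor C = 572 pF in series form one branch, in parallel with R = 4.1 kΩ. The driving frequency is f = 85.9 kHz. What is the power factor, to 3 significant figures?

ω = 2πf = 539700 rad/s
X_L = ωL = 91.8 Ω
X_C = 1/(ωC) = 3240 Ω
Branch 1: Z₁ = R = 4100 Ω
Branch 2 (series LC): Z₂ = j(X_L − X_C) = −j3150 Ω
Parallel: Z = Z₁Z₂/(Z₁+Z₂), |Z| = 2500 Ω, ∠Z = -52.5°
cos φ = cos(-52.5°) = 0.609

0.609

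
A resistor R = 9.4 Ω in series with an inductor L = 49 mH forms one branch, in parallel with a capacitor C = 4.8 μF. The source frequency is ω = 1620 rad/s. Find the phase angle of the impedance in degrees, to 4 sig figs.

X_L = ωL = 79.38 Ω
X_C = 1/(ωC) = 128.6 Ω
Branch 1 (R+jX_L): Z₁ = 9.400 + j79.38 Ω, |Z₁| = 79.93 Ω
Branch 2 (−jX_C): Z₂ = −j128.6 Ω
Parallel: Z = Z₁Z₂/(Z₁+Z₂), |Z| = 205.1 Ω, ∠Z = 72.43°

72.43°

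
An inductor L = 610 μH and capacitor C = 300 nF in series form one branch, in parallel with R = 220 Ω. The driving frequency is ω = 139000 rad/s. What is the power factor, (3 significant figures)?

0.266

X_L = ωL = 84.8 Ω
X_C = 1/(ωC) = 24.0 Ω
Branch 1: Z₁ = R = 220 Ω
Branch 2 (series LC): Z₂ = j(X_L − X_C) = j60.8 Ω
Parallel: Z = Z₁Z₂/(Z₁+Z₂), |Z| = 58.6 Ω, ∠Z = 74.5°
cos φ = cos(74.5°) = 0.266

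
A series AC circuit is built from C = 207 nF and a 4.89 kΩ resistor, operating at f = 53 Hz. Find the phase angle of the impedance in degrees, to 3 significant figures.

-71.4°

ω = 2πf = 333.0 rad/s
X_C = 1/(ωC) = 14500 Ω
Z = 4890 − j14500 Ω
|Z| = √(4890² + 14500²) = 15300 Ω
∠Z = arctan(-14500/4890) = -71.4°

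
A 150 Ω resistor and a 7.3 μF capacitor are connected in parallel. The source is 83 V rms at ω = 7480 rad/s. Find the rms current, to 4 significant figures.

X_C = 1/(ωC) = 18.31 Ω
Parallel: admittances add. Y = 1/R + jωC
Y = (0.006667 + j0.05460) S
|Y| = 0.05501 S → |Z| = 1/|Y| = 18.18 Ω, ∠Z = −∠Y = -83.04°
I = V/|Z| = 83/18.18 = 4.566 A

4.566 A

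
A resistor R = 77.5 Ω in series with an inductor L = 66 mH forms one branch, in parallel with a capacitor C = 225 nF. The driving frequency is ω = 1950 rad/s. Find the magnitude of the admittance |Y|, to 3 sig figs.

X_L = ωL = 129 Ω
X_C = 1/(ωC) = 2280 Ω
Branch 1 (R+jX_L): Z₁ = 77.5 + j129 Ω, |Z₁| = 150 Ω
Branch 2 (−jX_C): Z₂ = −j2280 Ω
Parallel: Z = Z₁Z₂/(Z₁+Z₂), |Z| = 159 Ω, ∠Z = 56.9°
|Y| = 1/|Z| = 6.28 mS

6.28 mS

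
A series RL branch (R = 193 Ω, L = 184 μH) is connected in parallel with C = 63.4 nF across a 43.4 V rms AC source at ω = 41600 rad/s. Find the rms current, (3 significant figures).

248 mA

X_L = ωL = 7.65 Ω
X_C = 1/(ωC) = 379 Ω
Branch 1 (R+jX_L): Z₁ = 193 + j7.65 Ω, |Z₁| = 193 Ω
Branch 2 (−jX_C): Z₂ = −j379 Ω
Parallel: Z = Z₁Z₂/(Z₁+Z₂), |Z| = 175 Ω, ∠Z = -25.2°
I = V/|Z| = 43.4/175 = 248 mA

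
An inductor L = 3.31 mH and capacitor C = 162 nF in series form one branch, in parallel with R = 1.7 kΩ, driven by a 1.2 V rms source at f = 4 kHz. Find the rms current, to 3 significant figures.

ω = 2πf = 25130 rad/s
X_L = ωL = 83.2 Ω
X_C = 1/(ωC) = 246 Ω
Branch 1: Z₁ = R = 1700 Ω
Branch 2 (series LC): Z₂ = j(X_L − X_C) = −j162 Ω
Parallel: Z = Z₁Z₂/(Z₁+Z₂), |Z| = 162 Ω, ∠Z = -84.5°
I = V/|Z| = 1.2/162 = 7.42 mA

7.42 mA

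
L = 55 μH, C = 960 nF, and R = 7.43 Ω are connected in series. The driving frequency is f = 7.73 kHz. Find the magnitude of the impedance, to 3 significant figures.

20.2 Ω

ω = 2πf = 48570 rad/s
X_L = ωL = 2.67 Ω
X_C = 1/(ωC) = 21.4 Ω
Net reactance X = X_L − X_C = -18.8 Ω
Z = 7.43 − j18.8 Ω
|Z| = √(7.43² + 18.8²) = 20.2 Ω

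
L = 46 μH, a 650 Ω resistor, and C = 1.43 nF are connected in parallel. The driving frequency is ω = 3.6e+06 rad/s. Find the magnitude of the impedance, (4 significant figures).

X_L = ωL = 165.6 Ω
X_C = 1/(ωC) = 194.3 Ω
Parallel: admittances add. Y = 1/R + 1/(jωL) + jωC
Y = (0.001538 − j0.0008906) S
|Y| = 0.001778 S → |Z| = 1/|Y| = 562.5 Ω, ∠Z = −∠Y = 30.07°

562.5 Ω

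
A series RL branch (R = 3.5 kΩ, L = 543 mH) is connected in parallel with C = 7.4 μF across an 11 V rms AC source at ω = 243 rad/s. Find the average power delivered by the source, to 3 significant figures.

34.5 mW

X_L = ωL = 132 Ω
X_C = 1/(ωC) = 556 Ω
Branch 1 (R+jX_L): Z₁ = 3500 + j132 Ω, |Z₁| = 3500 Ω
Branch 2 (−jX_C): Z₂ = −j556 Ω
Parallel: Z = Z₁Z₂/(Z₁+Z₂), |Z| = 552 Ω, ∠Z = -80.9°
I = V/|Z| = 19.9 mA
P = VI cos φ = 11 × 0.0199 × cos(-80.9°) = 34.5 mW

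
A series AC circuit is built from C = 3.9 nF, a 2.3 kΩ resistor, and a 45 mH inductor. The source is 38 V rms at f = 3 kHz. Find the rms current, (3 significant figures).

2.93 mA

ω = 2πf = 18850 rad/s
X_L = ωL = 848 Ω
X_C = 1/(ωC) = 13600 Ω
Net reactance X = X_L − X_C = -12800 Ω
Z = 2300 − j12800 Ω
|Z| = √(2300² + 12800²) = 13000 Ω
I = V/|Z| = 38/13000 = 2.93 mA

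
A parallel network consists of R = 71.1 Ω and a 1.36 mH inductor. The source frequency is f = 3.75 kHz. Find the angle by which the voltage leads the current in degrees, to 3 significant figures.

ω = 2πf = 23560 rad/s
X_L = ωL = 32.0 Ω
Parallel: admittances add. Y = 1/R + 1/(jωL)
Y = (0.0141 − j0.0312) S
|Y| = 0.0342 S → |Z| = 1/|Y| = 29.2 Ω, ∠Z = −∠Y = 65.7°

65.7°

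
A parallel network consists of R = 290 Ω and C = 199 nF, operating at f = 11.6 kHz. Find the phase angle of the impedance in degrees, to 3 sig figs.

-76.6°

ω = 2πf = 72880 rad/s
X_C = 1/(ωC) = 68.9 Ω
Parallel: admittances add. Y = 1/R + jωC
Y = (0.00345 + j0.0145) S
|Y| = 0.0149 S → |Z| = 1/|Y| = 67.1 Ω, ∠Z = −∠Y = -76.6°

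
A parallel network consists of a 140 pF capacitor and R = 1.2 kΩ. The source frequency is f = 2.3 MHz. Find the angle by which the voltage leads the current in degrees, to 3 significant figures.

ω = 2πf = 1.445e+07 rad/s
X_C = 1/(ωC) = 494 Ω
Parallel: admittances add. Y = 1/R + jωC
Y = (0.000833 + j0.00202) S
|Y| = 0.00219 S → |Z| = 1/|Y| = 457 Ω, ∠Z = −∠Y = -67.6°

-67.6°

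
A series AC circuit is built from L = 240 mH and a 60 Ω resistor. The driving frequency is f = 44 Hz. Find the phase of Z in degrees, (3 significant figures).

47.9°

ω = 2πf = 276.5 rad/s
X_L = ωL = 66.4 Ω
Z = 60.0 + j66.4 Ω
|Z| = √(60.0² + 66.4²) = 89.5 Ω
∠Z = arctan(66.4/60.0) = 47.9°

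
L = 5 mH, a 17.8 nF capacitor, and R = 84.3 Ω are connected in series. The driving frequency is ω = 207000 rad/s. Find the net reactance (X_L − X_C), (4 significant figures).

X_L = ωL = 1035 Ω
X_C = 1/(ωC) = 271.4 Ω
X = 1035 − 271.4 = 763.6 Ω

763.6 Ω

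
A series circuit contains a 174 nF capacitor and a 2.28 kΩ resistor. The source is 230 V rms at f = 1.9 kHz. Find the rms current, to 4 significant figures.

98.70 mA

ω = 2πf = 11940 rad/s
X_C = 1/(ωC) = 481.4 Ω
Z = 2280 − j481.4 Ω
|Z| = √(2280² + 481.4²) = 2330 Ω
I = V/|Z| = 230/2330 = 98.70 mA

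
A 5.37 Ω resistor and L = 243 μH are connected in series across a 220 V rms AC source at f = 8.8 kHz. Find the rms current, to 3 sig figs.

ω = 2πf = 55290 rad/s
X_L = ωL = 13.4 Ω
Z = 5.37 + j13.4 Ω
|Z| = √(5.37² + 13.4²) = 14.5 Ω
I = V/|Z| = 220/14.5 = 15.2 A

15.2 A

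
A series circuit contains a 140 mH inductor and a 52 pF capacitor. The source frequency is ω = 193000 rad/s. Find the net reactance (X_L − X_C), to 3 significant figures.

X_L = ωL = 27000 Ω
X_C = 1/(ωC) = 99600 Ω
X = 27000 − 99600 = -72600 Ω

-72600 Ω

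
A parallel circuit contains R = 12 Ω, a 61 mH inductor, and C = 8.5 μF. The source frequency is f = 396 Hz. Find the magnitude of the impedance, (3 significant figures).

11.8 Ω

ω = 2πf = 2488 rad/s
X_L = ωL = 152 Ω
X_C = 1/(ωC) = 47.3 Ω
Parallel: admittances add. Y = 1/R + 1/(jωL) + jωC
Y = (0.0833 + j0.0146) S
|Y| = 0.0846 S → |Z| = 1/|Y| = 11.8 Ω, ∠Z = −∠Y = -9.91°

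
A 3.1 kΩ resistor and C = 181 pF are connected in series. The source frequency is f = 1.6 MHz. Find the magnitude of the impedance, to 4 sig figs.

3148 Ω

ω = 2πf = 1.005e+07 rad/s
X_C = 1/(ωC) = 549.6 Ω
Z = 3100 − j549.6 Ω
|Z| = √(3100² + 549.6²) = 3148 Ω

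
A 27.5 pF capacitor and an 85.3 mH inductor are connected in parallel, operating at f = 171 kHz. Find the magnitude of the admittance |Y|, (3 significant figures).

18.6 μS

ω = 2πf = 1.074e+06 rad/s
X_L = ωL = 91600 Ω
X_C = 1/(ωC) = 33800 Ω
Parallel: admittances add. Y = 1/(jωL) + jωC
Y = (0 + j1.86e-05) S
|Y| = 1.86e-05 S → |Z| = 1/|Y| = 53700 Ω, ∠Z = −∠Y = -90.0°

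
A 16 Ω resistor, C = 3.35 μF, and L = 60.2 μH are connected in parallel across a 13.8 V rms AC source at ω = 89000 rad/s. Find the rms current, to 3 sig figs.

X_L = ωL = 5.36 Ω
X_C = 1/(ωC) = 3.35 Ω
Parallel: admittances add. Y = 1/R + 1/(jωL) + jωC
Y = (0.0625 + j0.112) S
|Y| = 0.128 S → |Z| = 1/|Y| = 7.82 Ω, ∠Z = −∠Y = -60.7°
I = V/|Z| = 13.8/7.82 = 1.76 A

1.76 A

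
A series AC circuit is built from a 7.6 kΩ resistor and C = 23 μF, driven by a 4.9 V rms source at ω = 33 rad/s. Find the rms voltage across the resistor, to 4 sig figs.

X_C = 1/(ωC) = 1318 Ω
Z = 7600 − j1318 Ω
|Z| = √(7600² + 1318²) = 7713 Ω
I = V/|Z| = 635.3 μA
V_R = I·|Z_R| = 0.0006353 × 7600 = 4.828 V

4.828 V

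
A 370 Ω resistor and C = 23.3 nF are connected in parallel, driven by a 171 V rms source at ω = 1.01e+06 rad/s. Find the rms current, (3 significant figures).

X_C = 1/(ωC) = 42.5 Ω
Parallel: admittances add. Y = 1/R + jωC
Y = (0.00270 + j0.0235) S
|Y| = 0.0237 S → |Z| = 1/|Y| = 42.2 Ω, ∠Z = −∠Y = -83.4°
I = V/|Z| = 171/42.2 = 4.05 A

4.05 A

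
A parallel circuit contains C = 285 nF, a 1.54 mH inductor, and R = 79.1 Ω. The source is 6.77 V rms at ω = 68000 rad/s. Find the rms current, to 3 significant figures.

X_L = ωL = 105 Ω
X_C = 1/(ωC) = 51.6 Ω
Parallel: admittances add. Y = 1/R + 1/(jωL) + jωC
Y = (0.0126 + j0.00983) S
|Y| = 0.0160 S → |Z| = 1/|Y| = 62.4 Ω, ∠Z = −∠Y = -37.9°
I = V/|Z| = 6.77/62.4 = 108 mA

108 mA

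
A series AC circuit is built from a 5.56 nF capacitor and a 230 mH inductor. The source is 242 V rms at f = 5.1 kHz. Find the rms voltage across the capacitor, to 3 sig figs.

773 V

ω = 2πf = 32040 rad/s
X_L = ωL = 7370 Ω
X_C = 1/(ωC) = 5610 Ω
Net reactance X = X_L − X_C = 1760 Ω
Z = j1760 Ω
|Z| = √(0² + 1760²) = 1760 Ω
I = V/|Z| = 138 mA
V_C = I·|Z_C| = 0.138 × 5610 = 773 V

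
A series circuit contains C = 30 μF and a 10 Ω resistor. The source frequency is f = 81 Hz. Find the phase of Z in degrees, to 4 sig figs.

-81.32°

ω = 2πf = 508.9 rad/s
X_C = 1/(ωC) = 65.50 Ω
Z = 10.00 − j65.50 Ω
|Z| = √(10.00² + 65.50²) = 66.25 Ω
∠Z = arctan(-65.50/10.00) = -81.32°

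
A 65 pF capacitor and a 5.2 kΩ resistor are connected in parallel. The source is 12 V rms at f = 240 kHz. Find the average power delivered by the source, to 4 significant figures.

27.69 mW

ω = 2πf = 1.508e+06 rad/s
X_C = 1/(ωC) = 10200 Ω
Parallel: admittances add. Y = 1/R + jωC
Y = (0.0001923 + j9.802e-05) S
|Y| = 0.0002158 S → |Z| = 1/|Y| = 4633 Ω, ∠Z = −∠Y = -27.01°
I = V/|Z| = 2.590 mA
P = VI cos φ = 12 × 0.002590 × cos(-27.01°) = 27.69 mW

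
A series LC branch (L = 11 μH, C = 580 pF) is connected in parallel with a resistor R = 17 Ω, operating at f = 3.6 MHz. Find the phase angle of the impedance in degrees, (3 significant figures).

5.63°

ω = 2πf = 2.262e+07 rad/s
X_L = ωL = 249 Ω
X_C = 1/(ωC) = 76.2 Ω
Branch 1: Z₁ = R = 17.0 Ω
Branch 2 (series LC): Z₂ = j(X_L − X_C) = j173 Ω
Parallel: Z = Z₁Z₂/(Z₁+Z₂), |Z| = 16.9 Ω, ∠Z = 5.63°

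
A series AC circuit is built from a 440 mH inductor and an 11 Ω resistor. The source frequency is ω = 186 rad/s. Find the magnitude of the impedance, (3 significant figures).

X_L = ωL = 81.8 Ω
Z = 11.0 + j81.8 Ω
|Z| = √(11.0² + 81.8²) = 82.6 Ω

82.6 Ω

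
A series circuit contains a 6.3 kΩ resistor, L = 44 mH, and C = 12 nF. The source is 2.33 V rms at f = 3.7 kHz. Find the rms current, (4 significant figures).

342.6 μA

ω = 2πf = 23250 rad/s
X_L = ωL = 1023 Ω
X_C = 1/(ωC) = 3585 Ω
Net reactance X = X_L − X_C = -2562 Ω
Z = 6300 − j2562 Ω
|Z| = √(6300² + 2562²) = 6801 Ω
I = V/|Z| = 2.33/6801 = 342.6 μA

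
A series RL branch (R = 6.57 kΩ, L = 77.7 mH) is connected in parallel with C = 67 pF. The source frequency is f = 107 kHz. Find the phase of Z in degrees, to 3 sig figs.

-84.8°

ω = 2πf = 672300 rad/s
X_L = ωL = 52200 Ω
X_C = 1/(ωC) = 22200 Ω
Branch 1 (R+jX_L): Z₁ = 6570 + j52200 Ω, |Z₁| = 52600 Ω
Branch 2 (−jX_C): Z₂ = −j22200 Ω
Parallel: Z = Z₁Z₂/(Z₁+Z₂), |Z| = 38000 Ω, ∠Z = -84.8°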